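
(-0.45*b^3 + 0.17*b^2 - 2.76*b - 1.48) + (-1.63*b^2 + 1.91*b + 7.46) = -0.45*b^3 - 1.46*b^2 - 0.85*b + 5.98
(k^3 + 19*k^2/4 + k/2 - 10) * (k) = k^4 + 19*k^3/4 + k^2/2 - 10*k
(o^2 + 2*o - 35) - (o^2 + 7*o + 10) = -5*o - 45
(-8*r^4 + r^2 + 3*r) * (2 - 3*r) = 24*r^5 - 16*r^4 - 3*r^3 - 7*r^2 + 6*r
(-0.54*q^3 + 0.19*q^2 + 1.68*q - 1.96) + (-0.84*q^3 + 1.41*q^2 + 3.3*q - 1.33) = -1.38*q^3 + 1.6*q^2 + 4.98*q - 3.29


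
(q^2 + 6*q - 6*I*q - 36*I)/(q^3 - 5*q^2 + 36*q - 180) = (q + 6)/(q^2 + q*(-5 + 6*I) - 30*I)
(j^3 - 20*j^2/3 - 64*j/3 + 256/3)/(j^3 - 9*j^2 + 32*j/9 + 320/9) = 3*(j + 4)/(3*j + 5)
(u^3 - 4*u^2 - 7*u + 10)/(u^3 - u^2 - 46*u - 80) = (u^2 - 6*u + 5)/(u^2 - 3*u - 40)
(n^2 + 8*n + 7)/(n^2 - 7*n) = (n^2 + 8*n + 7)/(n*(n - 7))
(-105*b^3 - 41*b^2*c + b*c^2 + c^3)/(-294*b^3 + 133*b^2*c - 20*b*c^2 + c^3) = (15*b^2 + 8*b*c + c^2)/(42*b^2 - 13*b*c + c^2)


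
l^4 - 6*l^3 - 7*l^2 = l^2*(l - 7)*(l + 1)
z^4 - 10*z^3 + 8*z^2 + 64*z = z*(z - 8)*(z - 4)*(z + 2)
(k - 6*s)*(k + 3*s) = k^2 - 3*k*s - 18*s^2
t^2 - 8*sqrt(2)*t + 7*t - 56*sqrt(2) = (t + 7)*(t - 8*sqrt(2))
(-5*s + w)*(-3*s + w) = 15*s^2 - 8*s*w + w^2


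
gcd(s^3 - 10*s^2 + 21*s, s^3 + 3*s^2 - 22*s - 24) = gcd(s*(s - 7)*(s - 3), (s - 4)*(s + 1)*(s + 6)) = 1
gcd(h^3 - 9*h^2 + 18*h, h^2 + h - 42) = h - 6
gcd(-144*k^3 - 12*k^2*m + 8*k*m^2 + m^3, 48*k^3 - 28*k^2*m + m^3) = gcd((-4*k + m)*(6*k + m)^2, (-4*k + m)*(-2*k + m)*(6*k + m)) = 24*k^2 - 2*k*m - m^2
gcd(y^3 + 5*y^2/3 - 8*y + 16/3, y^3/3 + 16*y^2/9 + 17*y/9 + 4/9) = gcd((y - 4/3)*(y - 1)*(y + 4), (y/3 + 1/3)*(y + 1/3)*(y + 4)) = y + 4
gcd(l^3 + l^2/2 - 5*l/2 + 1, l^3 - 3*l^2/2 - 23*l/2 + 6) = l - 1/2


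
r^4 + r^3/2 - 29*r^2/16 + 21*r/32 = r*(r - 3/4)*(r - 1/2)*(r + 7/4)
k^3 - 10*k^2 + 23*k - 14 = (k - 7)*(k - 2)*(k - 1)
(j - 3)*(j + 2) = j^2 - j - 6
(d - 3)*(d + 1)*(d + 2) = d^3 - 7*d - 6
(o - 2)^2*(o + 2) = o^3 - 2*o^2 - 4*o + 8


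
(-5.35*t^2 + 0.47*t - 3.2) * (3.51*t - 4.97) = -18.7785*t^3 + 28.2392*t^2 - 13.5679*t + 15.904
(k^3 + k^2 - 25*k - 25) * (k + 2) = k^4 + 3*k^3 - 23*k^2 - 75*k - 50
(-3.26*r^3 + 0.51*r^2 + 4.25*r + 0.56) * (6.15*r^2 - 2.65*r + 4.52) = -20.049*r^5 + 11.7755*r^4 + 10.0508*r^3 - 5.5133*r^2 + 17.726*r + 2.5312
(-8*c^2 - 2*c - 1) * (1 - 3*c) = 24*c^3 - 2*c^2 + c - 1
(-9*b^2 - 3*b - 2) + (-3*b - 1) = -9*b^2 - 6*b - 3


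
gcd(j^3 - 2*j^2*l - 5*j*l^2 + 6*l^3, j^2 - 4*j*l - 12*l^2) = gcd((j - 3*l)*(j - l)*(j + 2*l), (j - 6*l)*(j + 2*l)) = j + 2*l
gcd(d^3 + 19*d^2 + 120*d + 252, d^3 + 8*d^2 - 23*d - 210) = d^2 + 13*d + 42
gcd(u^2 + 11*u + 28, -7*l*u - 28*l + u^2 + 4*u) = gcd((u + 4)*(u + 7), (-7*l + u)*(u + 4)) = u + 4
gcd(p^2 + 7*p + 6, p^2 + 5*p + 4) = p + 1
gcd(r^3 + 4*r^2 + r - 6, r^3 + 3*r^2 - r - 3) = r^2 + 2*r - 3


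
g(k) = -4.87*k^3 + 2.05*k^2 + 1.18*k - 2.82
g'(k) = -14.61*k^2 + 4.1*k + 1.18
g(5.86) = -905.50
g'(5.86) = -476.50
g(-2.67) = 101.34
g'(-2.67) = -113.92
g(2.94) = -105.39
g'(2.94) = -113.05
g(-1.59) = 20.06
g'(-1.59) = -42.27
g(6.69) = -1361.34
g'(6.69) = -625.28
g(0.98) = -4.28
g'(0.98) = -8.83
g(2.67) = -77.75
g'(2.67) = -92.03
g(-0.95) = 2.08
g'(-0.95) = -15.90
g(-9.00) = 3702.84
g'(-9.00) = -1219.13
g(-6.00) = 1115.82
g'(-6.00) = -549.38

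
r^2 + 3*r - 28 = (r - 4)*(r + 7)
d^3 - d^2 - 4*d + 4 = (d - 2)*(d - 1)*(d + 2)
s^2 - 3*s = s*(s - 3)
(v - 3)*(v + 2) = v^2 - v - 6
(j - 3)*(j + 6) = j^2 + 3*j - 18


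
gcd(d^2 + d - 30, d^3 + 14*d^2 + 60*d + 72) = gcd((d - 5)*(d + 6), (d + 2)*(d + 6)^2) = d + 6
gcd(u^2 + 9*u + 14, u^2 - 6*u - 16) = u + 2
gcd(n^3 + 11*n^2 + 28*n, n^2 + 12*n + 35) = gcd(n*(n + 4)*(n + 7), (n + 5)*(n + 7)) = n + 7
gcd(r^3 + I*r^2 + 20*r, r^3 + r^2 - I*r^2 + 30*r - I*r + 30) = r + 5*I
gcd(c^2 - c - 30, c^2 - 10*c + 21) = 1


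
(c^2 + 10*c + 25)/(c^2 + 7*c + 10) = (c + 5)/(c + 2)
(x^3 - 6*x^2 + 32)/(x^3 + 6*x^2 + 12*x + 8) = (x^2 - 8*x + 16)/(x^2 + 4*x + 4)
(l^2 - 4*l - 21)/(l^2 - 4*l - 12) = (-l^2 + 4*l + 21)/(-l^2 + 4*l + 12)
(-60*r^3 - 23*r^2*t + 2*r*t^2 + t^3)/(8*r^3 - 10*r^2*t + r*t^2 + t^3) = (-15*r^2 - 2*r*t + t^2)/(2*r^2 - 3*r*t + t^2)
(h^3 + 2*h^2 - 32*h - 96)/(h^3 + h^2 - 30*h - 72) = (h + 4)/(h + 3)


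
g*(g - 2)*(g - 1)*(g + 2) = g^4 - g^3 - 4*g^2 + 4*g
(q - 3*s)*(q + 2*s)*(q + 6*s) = q^3 + 5*q^2*s - 12*q*s^2 - 36*s^3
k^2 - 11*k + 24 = (k - 8)*(k - 3)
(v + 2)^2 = v^2 + 4*v + 4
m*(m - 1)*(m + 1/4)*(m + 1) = m^4 + m^3/4 - m^2 - m/4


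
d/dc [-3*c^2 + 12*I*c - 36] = -6*c + 12*I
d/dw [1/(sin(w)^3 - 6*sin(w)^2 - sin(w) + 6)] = (-3*sin(w)^2 + 12*sin(w) + 1)/((sin(w) - 6)^2*cos(w)^3)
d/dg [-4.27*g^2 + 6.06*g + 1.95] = 6.06 - 8.54*g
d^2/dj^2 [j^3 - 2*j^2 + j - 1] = 6*j - 4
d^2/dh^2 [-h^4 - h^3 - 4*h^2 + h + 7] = -12*h^2 - 6*h - 8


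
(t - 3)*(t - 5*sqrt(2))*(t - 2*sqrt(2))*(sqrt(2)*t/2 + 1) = sqrt(2)*t^4/2 - 6*t^3 - 3*sqrt(2)*t^3/2 + 3*sqrt(2)*t^2 + 18*t^2 - 9*sqrt(2)*t + 20*t - 60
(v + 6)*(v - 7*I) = v^2 + 6*v - 7*I*v - 42*I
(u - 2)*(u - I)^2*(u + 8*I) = u^4 - 2*u^3 + 6*I*u^3 + 15*u^2 - 12*I*u^2 - 30*u - 8*I*u + 16*I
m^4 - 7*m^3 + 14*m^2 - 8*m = m*(m - 4)*(m - 2)*(m - 1)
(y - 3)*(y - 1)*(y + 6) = y^3 + 2*y^2 - 21*y + 18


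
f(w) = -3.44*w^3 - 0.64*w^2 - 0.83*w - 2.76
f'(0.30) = -2.14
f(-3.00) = 86.85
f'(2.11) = -49.48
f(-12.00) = 5859.36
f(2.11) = -39.68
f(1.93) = -31.48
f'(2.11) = -49.48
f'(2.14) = -50.83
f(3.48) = -158.38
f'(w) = -10.32*w^2 - 1.28*w - 0.83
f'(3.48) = -130.26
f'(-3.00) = -89.87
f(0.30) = -3.16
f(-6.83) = 1069.08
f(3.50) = -161.00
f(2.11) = -39.68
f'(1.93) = -41.74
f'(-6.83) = -473.50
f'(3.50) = -131.73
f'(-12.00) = -1471.55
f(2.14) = -41.18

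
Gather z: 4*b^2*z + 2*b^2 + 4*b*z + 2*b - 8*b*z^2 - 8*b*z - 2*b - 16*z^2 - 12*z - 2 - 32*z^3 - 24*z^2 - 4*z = 2*b^2 - 32*z^3 + z^2*(-8*b - 40) + z*(4*b^2 - 4*b - 16) - 2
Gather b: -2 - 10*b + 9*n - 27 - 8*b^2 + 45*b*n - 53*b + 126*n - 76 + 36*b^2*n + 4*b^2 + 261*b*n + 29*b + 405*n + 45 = b^2*(36*n - 4) + b*(306*n - 34) + 540*n - 60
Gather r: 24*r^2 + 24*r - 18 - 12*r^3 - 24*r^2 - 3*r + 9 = -12*r^3 + 21*r - 9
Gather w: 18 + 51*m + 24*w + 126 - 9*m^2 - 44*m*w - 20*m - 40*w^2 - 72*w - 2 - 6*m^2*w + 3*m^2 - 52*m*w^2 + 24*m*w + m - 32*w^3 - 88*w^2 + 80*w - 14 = -6*m^2 + 32*m - 32*w^3 + w^2*(-52*m - 128) + w*(-6*m^2 - 20*m + 32) + 128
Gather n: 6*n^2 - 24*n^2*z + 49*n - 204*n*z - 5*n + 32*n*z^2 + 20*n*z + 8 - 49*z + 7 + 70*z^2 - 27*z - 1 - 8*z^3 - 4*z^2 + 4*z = n^2*(6 - 24*z) + n*(32*z^2 - 184*z + 44) - 8*z^3 + 66*z^2 - 72*z + 14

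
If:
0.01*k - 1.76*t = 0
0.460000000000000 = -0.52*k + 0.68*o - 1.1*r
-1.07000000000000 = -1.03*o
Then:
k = 176.0*t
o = 1.04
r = 0.224007060900265 - 83.2*t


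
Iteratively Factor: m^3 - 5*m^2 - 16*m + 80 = (m + 4)*(m^2 - 9*m + 20) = (m - 5)*(m + 4)*(m - 4)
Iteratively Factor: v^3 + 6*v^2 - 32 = (v + 4)*(v^2 + 2*v - 8) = (v - 2)*(v + 4)*(v + 4)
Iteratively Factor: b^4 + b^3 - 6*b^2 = (b)*(b^3 + b^2 - 6*b) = b^2*(b^2 + b - 6) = b^2*(b - 2)*(b + 3)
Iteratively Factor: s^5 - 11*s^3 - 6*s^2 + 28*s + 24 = (s + 2)*(s^4 - 2*s^3 - 7*s^2 + 8*s + 12) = (s - 2)*(s + 2)*(s^3 - 7*s - 6) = (s - 2)*(s + 2)^2*(s^2 - 2*s - 3) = (s - 2)*(s + 1)*(s + 2)^2*(s - 3)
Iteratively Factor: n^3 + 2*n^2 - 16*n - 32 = (n + 2)*(n^2 - 16) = (n - 4)*(n + 2)*(n + 4)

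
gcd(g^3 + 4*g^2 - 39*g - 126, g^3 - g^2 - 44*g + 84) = g^2 + g - 42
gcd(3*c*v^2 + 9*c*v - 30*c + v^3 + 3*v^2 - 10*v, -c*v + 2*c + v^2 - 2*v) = v - 2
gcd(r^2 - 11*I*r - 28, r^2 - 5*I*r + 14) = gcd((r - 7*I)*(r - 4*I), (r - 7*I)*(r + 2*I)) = r - 7*I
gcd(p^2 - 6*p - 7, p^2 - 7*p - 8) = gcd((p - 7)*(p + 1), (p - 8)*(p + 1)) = p + 1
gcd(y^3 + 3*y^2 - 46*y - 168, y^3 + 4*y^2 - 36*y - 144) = y^2 + 10*y + 24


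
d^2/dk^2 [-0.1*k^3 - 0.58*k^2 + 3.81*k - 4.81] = -0.6*k - 1.16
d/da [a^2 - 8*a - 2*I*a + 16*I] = 2*a - 8 - 2*I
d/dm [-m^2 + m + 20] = 1 - 2*m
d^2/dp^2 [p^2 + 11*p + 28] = 2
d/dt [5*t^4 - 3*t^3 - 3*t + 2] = 20*t^3 - 9*t^2 - 3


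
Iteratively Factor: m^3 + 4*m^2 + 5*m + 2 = (m + 1)*(m^2 + 3*m + 2) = (m + 1)^2*(m + 2)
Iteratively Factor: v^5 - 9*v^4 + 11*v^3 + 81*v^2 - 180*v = (v)*(v^4 - 9*v^3 + 11*v^2 + 81*v - 180) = v*(v - 3)*(v^3 - 6*v^2 - 7*v + 60) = v*(v - 4)*(v - 3)*(v^2 - 2*v - 15) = v*(v - 4)*(v - 3)*(v + 3)*(v - 5)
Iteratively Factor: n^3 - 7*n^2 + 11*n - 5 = (n - 5)*(n^2 - 2*n + 1) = (n - 5)*(n - 1)*(n - 1)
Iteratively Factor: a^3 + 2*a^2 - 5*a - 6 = (a + 3)*(a^2 - a - 2) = (a - 2)*(a + 3)*(a + 1)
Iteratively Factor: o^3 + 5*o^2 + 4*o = (o + 4)*(o^2 + o) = (o + 1)*(o + 4)*(o)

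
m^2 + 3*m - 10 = (m - 2)*(m + 5)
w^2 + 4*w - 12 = (w - 2)*(w + 6)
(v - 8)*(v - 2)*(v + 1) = v^3 - 9*v^2 + 6*v + 16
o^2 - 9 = (o - 3)*(o + 3)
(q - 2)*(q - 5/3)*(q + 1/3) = q^3 - 10*q^2/3 + 19*q/9 + 10/9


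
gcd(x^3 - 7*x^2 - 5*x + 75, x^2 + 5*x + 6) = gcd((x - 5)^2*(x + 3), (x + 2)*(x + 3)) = x + 3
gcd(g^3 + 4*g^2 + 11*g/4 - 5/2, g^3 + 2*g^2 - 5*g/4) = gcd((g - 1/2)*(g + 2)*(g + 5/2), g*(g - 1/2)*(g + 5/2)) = g^2 + 2*g - 5/4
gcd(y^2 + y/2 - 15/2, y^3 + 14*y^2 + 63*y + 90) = y + 3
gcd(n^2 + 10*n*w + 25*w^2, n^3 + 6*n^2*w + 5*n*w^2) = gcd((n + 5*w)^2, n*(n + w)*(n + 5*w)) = n + 5*w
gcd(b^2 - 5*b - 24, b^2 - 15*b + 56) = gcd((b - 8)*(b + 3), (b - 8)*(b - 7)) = b - 8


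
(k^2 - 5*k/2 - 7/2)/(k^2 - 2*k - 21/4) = 2*(k + 1)/(2*k + 3)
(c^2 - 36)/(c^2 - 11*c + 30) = (c + 6)/(c - 5)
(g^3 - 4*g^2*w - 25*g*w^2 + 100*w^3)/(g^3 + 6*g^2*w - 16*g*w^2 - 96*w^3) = (g^2 - 25*w^2)/(g^2 + 10*g*w + 24*w^2)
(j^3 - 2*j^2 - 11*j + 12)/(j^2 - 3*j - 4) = (j^2 + 2*j - 3)/(j + 1)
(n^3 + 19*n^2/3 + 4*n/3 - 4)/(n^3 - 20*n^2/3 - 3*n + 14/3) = (n + 6)/(n - 7)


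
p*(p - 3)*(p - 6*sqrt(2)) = p^3 - 6*sqrt(2)*p^2 - 3*p^2 + 18*sqrt(2)*p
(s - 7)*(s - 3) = s^2 - 10*s + 21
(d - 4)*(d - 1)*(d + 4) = d^3 - d^2 - 16*d + 16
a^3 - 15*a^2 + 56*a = a*(a - 8)*(a - 7)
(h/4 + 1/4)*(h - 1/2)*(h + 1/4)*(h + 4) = h^4/4 + 19*h^3/16 + 21*h^2/32 - 13*h/32 - 1/8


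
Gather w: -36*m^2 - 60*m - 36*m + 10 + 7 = -36*m^2 - 96*m + 17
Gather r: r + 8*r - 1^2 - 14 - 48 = 9*r - 63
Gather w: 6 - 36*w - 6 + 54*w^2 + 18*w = 54*w^2 - 18*w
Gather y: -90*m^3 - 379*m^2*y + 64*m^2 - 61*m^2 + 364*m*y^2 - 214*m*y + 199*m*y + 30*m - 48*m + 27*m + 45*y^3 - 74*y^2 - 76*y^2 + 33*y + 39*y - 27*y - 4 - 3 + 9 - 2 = -90*m^3 + 3*m^2 + 9*m + 45*y^3 + y^2*(364*m - 150) + y*(-379*m^2 - 15*m + 45)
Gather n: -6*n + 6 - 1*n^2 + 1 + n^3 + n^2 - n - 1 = n^3 - 7*n + 6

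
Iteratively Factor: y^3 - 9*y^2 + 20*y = (y - 4)*(y^2 - 5*y) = (y - 5)*(y - 4)*(y)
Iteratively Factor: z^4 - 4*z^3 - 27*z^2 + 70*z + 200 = (z + 4)*(z^3 - 8*z^2 + 5*z + 50) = (z - 5)*(z + 4)*(z^2 - 3*z - 10) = (z - 5)^2*(z + 4)*(z + 2)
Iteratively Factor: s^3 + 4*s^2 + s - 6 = (s - 1)*(s^2 + 5*s + 6) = (s - 1)*(s + 3)*(s + 2)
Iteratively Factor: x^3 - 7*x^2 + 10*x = (x - 2)*(x^2 - 5*x) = x*(x - 2)*(x - 5)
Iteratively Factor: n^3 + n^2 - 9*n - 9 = (n - 3)*(n^2 + 4*n + 3) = (n - 3)*(n + 3)*(n + 1)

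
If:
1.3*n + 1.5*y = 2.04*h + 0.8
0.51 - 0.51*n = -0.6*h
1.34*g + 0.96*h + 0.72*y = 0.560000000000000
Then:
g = -2.64199738634019*y - 0.283650870073595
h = 2.93778801843318*y + 0.97926267281106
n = 3.45622119815668*y + 2.15207373271889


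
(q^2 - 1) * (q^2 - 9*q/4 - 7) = q^4 - 9*q^3/4 - 8*q^2 + 9*q/4 + 7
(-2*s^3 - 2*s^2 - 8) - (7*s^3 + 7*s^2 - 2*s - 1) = -9*s^3 - 9*s^2 + 2*s - 7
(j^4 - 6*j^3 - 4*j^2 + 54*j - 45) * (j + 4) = j^5 - 2*j^4 - 28*j^3 + 38*j^2 + 171*j - 180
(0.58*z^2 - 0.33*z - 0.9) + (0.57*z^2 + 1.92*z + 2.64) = 1.15*z^2 + 1.59*z + 1.74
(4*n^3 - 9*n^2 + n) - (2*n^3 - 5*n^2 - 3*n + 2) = 2*n^3 - 4*n^2 + 4*n - 2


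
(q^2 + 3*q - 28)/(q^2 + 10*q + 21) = (q - 4)/(q + 3)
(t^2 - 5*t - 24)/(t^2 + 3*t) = (t - 8)/t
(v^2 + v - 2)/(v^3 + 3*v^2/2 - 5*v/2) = 2*(v + 2)/(v*(2*v + 5))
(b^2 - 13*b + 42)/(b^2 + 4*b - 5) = (b^2 - 13*b + 42)/(b^2 + 4*b - 5)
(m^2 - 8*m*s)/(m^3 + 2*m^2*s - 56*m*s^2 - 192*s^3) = m/(m^2 + 10*m*s + 24*s^2)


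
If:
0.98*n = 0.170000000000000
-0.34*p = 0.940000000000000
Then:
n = 0.17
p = -2.76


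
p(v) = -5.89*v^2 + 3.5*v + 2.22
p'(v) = 3.5 - 11.78*v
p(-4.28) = -120.66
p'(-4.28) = 53.92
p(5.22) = -140.00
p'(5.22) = -57.99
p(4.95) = -124.77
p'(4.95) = -54.81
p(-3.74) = -93.26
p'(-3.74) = 47.56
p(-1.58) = -18.01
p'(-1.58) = 22.11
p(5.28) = -143.50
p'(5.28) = -58.70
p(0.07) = 2.44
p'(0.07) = 2.68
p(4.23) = -88.36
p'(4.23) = -46.33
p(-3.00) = -61.29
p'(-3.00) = 38.84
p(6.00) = -188.82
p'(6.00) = -67.18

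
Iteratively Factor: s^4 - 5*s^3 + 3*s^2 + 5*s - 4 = (s - 4)*(s^3 - s^2 - s + 1) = (s - 4)*(s - 1)*(s^2 - 1) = (s - 4)*(s - 1)^2*(s + 1)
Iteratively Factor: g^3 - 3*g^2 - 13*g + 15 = (g + 3)*(g^2 - 6*g + 5) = (g - 5)*(g + 3)*(g - 1)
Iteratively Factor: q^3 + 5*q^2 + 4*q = (q + 1)*(q^2 + 4*q) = (q + 1)*(q + 4)*(q)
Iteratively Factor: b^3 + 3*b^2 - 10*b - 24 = (b - 3)*(b^2 + 6*b + 8) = (b - 3)*(b + 2)*(b + 4)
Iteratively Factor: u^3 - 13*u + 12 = (u - 3)*(u^2 + 3*u - 4) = (u - 3)*(u - 1)*(u + 4)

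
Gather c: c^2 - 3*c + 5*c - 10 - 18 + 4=c^2 + 2*c - 24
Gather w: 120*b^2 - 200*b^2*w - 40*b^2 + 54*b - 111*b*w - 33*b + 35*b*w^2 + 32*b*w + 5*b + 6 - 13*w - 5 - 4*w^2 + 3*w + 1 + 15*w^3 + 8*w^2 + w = 80*b^2 + 26*b + 15*w^3 + w^2*(35*b + 4) + w*(-200*b^2 - 79*b - 9) + 2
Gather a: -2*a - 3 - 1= -2*a - 4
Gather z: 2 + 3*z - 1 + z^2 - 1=z^2 + 3*z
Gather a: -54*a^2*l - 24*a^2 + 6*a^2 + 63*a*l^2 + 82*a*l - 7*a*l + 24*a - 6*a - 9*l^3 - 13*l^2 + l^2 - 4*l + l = a^2*(-54*l - 18) + a*(63*l^2 + 75*l + 18) - 9*l^3 - 12*l^2 - 3*l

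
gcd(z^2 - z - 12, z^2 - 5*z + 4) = z - 4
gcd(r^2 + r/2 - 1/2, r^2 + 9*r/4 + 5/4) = r + 1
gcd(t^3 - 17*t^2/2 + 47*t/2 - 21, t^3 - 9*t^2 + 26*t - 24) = t^2 - 5*t + 6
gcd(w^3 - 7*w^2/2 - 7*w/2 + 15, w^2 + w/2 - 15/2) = w - 5/2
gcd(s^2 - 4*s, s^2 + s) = s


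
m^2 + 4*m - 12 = (m - 2)*(m + 6)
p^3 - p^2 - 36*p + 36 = (p - 6)*(p - 1)*(p + 6)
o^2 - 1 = (o - 1)*(o + 1)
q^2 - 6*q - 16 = (q - 8)*(q + 2)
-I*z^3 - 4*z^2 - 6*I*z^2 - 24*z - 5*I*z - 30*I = (z + 6)*(z - 5*I)*(-I*z + 1)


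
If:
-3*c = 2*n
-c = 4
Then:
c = -4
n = 6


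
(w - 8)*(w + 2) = w^2 - 6*w - 16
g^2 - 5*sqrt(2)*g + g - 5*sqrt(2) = (g + 1)*(g - 5*sqrt(2))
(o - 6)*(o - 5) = o^2 - 11*o + 30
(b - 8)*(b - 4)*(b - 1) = b^3 - 13*b^2 + 44*b - 32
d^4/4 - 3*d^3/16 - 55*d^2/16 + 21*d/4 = d*(d/4 + 1)*(d - 3)*(d - 7/4)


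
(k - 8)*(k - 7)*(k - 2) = k^3 - 17*k^2 + 86*k - 112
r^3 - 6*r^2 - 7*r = r*(r - 7)*(r + 1)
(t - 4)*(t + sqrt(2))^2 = t^3 - 4*t^2 + 2*sqrt(2)*t^2 - 8*sqrt(2)*t + 2*t - 8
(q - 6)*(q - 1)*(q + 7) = q^3 - 43*q + 42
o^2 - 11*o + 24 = (o - 8)*(o - 3)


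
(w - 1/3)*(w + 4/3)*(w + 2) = w^3 + 3*w^2 + 14*w/9 - 8/9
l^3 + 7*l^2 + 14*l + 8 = (l + 1)*(l + 2)*(l + 4)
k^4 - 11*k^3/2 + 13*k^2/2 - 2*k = k*(k - 4)*(k - 1)*(k - 1/2)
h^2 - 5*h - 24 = (h - 8)*(h + 3)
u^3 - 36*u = u*(u - 6)*(u + 6)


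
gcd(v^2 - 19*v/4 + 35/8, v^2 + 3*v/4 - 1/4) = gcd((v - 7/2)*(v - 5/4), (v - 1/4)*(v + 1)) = 1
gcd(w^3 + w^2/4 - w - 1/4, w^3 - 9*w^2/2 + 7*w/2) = w - 1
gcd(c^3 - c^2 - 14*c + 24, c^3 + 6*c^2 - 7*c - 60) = c^2 + c - 12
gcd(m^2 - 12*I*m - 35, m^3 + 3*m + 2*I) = 1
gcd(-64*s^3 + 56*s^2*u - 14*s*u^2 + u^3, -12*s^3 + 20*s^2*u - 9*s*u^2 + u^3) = 2*s - u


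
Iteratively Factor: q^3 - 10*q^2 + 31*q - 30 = (q - 5)*(q^2 - 5*q + 6) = (q - 5)*(q - 3)*(q - 2)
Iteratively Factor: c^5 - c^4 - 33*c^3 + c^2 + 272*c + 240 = (c + 1)*(c^4 - 2*c^3 - 31*c^2 + 32*c + 240) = (c - 5)*(c + 1)*(c^3 + 3*c^2 - 16*c - 48) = (c - 5)*(c - 4)*(c + 1)*(c^2 + 7*c + 12) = (c - 5)*(c - 4)*(c + 1)*(c + 3)*(c + 4)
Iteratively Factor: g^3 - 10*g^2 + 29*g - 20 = (g - 4)*(g^2 - 6*g + 5) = (g - 4)*(g - 1)*(g - 5)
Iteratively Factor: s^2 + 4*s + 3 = (s + 1)*(s + 3)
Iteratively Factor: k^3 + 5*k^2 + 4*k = (k)*(k^2 + 5*k + 4) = k*(k + 1)*(k + 4)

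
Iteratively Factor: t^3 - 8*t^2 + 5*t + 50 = (t + 2)*(t^2 - 10*t + 25) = (t - 5)*(t + 2)*(t - 5)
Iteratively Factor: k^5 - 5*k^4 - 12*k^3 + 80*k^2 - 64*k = (k - 1)*(k^4 - 4*k^3 - 16*k^2 + 64*k) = (k - 1)*(k + 4)*(k^3 - 8*k^2 + 16*k) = k*(k - 1)*(k + 4)*(k^2 - 8*k + 16) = k*(k - 4)*(k - 1)*(k + 4)*(k - 4)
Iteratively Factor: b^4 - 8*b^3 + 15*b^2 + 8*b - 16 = (b - 1)*(b^3 - 7*b^2 + 8*b + 16) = (b - 1)*(b + 1)*(b^2 - 8*b + 16) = (b - 4)*(b - 1)*(b + 1)*(b - 4)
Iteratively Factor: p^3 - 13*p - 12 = (p - 4)*(p^2 + 4*p + 3) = (p - 4)*(p + 3)*(p + 1)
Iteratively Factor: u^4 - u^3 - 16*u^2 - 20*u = (u + 2)*(u^3 - 3*u^2 - 10*u) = (u - 5)*(u + 2)*(u^2 + 2*u) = (u - 5)*(u + 2)^2*(u)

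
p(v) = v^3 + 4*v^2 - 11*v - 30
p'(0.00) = -11.00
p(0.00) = -30.00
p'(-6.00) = 49.00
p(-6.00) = -36.00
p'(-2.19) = -14.13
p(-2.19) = 2.77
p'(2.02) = 17.40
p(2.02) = -27.66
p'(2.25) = 22.19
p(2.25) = -23.11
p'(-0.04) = -11.32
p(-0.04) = -29.55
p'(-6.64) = 68.15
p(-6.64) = -73.36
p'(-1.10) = -16.17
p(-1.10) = -14.39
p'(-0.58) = -14.63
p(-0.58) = -22.47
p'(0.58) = -5.35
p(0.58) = -34.84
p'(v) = 3*v^2 + 8*v - 11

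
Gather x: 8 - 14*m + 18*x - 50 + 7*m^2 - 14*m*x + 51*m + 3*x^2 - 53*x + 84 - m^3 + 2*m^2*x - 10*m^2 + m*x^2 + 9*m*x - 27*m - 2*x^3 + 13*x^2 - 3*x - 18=-m^3 - 3*m^2 + 10*m - 2*x^3 + x^2*(m + 16) + x*(2*m^2 - 5*m - 38) + 24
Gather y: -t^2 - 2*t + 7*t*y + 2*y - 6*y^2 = -t^2 - 2*t - 6*y^2 + y*(7*t + 2)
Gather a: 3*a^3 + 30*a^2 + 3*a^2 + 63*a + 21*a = 3*a^3 + 33*a^2 + 84*a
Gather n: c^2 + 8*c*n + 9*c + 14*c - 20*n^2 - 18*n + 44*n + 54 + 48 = c^2 + 23*c - 20*n^2 + n*(8*c + 26) + 102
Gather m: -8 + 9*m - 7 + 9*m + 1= 18*m - 14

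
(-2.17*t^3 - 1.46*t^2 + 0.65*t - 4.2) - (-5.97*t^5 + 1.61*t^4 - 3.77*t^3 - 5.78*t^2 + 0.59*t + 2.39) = 5.97*t^5 - 1.61*t^4 + 1.6*t^3 + 4.32*t^2 + 0.0600000000000001*t - 6.59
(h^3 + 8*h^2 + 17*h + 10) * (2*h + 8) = 2*h^4 + 24*h^3 + 98*h^2 + 156*h + 80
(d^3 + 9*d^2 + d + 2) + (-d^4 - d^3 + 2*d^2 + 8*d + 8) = -d^4 + 11*d^2 + 9*d + 10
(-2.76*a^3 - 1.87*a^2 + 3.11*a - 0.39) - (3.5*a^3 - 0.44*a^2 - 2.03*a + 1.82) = -6.26*a^3 - 1.43*a^2 + 5.14*a - 2.21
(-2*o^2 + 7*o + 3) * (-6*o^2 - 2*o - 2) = 12*o^4 - 38*o^3 - 28*o^2 - 20*o - 6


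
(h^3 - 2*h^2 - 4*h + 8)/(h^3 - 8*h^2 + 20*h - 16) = (h + 2)/(h - 4)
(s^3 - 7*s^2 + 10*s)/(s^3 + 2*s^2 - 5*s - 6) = s*(s - 5)/(s^2 + 4*s + 3)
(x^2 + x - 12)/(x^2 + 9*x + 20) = (x - 3)/(x + 5)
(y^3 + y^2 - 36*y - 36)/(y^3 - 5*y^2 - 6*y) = (y + 6)/y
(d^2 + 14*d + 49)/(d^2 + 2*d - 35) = (d + 7)/(d - 5)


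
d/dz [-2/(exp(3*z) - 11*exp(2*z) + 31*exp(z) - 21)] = (6*exp(2*z) - 44*exp(z) + 62)*exp(z)/(exp(3*z) - 11*exp(2*z) + 31*exp(z) - 21)^2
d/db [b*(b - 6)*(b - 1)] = 3*b^2 - 14*b + 6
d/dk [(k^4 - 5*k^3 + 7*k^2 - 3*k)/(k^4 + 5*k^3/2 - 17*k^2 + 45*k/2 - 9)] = 6*(5*k^2 - 12*k + 18)/(4*k^4 + 36*k^3 + 9*k^2 - 324*k + 324)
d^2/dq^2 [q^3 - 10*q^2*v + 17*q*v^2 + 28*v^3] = 6*q - 20*v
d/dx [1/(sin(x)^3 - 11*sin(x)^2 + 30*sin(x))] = (-3*cos(x) + 22/tan(x) - 30*cos(x)/sin(x)^2)/((sin(x) - 6)^2*(sin(x) - 5)^2)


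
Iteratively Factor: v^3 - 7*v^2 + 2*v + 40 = (v - 5)*(v^2 - 2*v - 8) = (v - 5)*(v - 4)*(v + 2)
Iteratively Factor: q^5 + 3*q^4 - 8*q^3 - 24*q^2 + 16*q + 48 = (q - 2)*(q^4 + 5*q^3 + 2*q^2 - 20*q - 24) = (q - 2)*(q + 2)*(q^3 + 3*q^2 - 4*q - 12) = (q - 2)*(q + 2)*(q + 3)*(q^2 - 4) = (q - 2)*(q + 2)^2*(q + 3)*(q - 2)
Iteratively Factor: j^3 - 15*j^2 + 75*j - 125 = (j - 5)*(j^2 - 10*j + 25) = (j - 5)^2*(j - 5)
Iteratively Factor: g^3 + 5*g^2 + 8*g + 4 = (g + 2)*(g^2 + 3*g + 2) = (g + 2)^2*(g + 1)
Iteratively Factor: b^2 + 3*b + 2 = (b + 2)*(b + 1)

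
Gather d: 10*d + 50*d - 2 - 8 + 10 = 60*d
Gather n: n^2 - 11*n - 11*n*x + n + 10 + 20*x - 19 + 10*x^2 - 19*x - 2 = n^2 + n*(-11*x - 10) + 10*x^2 + x - 11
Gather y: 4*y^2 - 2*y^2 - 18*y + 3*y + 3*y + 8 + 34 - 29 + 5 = 2*y^2 - 12*y + 18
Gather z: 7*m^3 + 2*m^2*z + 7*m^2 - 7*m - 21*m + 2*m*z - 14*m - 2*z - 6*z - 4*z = 7*m^3 + 7*m^2 - 42*m + z*(2*m^2 + 2*m - 12)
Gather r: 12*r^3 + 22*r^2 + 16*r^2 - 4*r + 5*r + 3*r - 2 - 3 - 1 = 12*r^3 + 38*r^2 + 4*r - 6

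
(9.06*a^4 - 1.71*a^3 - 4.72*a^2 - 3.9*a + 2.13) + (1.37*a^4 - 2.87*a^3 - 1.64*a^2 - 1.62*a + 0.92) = 10.43*a^4 - 4.58*a^3 - 6.36*a^2 - 5.52*a + 3.05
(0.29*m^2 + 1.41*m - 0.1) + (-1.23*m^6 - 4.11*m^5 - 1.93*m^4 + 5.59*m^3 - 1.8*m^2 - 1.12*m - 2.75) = -1.23*m^6 - 4.11*m^5 - 1.93*m^4 + 5.59*m^3 - 1.51*m^2 + 0.29*m - 2.85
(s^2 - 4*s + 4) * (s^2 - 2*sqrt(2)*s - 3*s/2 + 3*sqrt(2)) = s^4 - 11*s^3/2 - 2*sqrt(2)*s^3 + 10*s^2 + 11*sqrt(2)*s^2 - 20*sqrt(2)*s - 6*s + 12*sqrt(2)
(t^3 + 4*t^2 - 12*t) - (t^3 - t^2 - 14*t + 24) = 5*t^2 + 2*t - 24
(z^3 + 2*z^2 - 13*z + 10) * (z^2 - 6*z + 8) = z^5 - 4*z^4 - 17*z^3 + 104*z^2 - 164*z + 80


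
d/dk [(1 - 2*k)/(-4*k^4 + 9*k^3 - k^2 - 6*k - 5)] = (8*k^4 - 18*k^3 + 2*k^2 + 12*k - (2*k - 1)*(16*k^3 - 27*k^2 + 2*k + 6) + 10)/(4*k^4 - 9*k^3 + k^2 + 6*k + 5)^2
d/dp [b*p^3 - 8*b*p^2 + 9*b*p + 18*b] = b*(3*p^2 - 16*p + 9)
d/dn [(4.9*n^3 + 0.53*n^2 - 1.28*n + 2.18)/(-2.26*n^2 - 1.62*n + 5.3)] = (-11.074*n^4 - 15.876*n^3 + 74.1586*n^2 + 15.4716*n - 3.2524)/(5.1076*n^4 + 7.3224*n^3 - 21.3316*n^2 - 17.172*n + 28.09)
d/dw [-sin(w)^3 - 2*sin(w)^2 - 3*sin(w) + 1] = (-4*sin(w) + 3*cos(w)^2 - 6)*cos(w)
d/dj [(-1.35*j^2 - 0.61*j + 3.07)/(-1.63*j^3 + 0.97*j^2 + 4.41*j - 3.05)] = (-2.2005*j^4 - 1.9886*j^3 + 9.6505*j^2 + 2.2792*j - 11.6782)/(2.6569*j^6 - 3.1622*j^5 - 13.4357*j^4 + 18.4984*j^3 + 13.5311*j^2 - 26.901*j + 9.3025)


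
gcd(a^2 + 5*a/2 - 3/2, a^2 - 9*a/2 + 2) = a - 1/2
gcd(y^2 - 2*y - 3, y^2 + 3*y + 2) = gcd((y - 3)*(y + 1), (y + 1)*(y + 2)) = y + 1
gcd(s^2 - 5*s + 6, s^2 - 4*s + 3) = s - 3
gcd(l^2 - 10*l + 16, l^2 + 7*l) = 1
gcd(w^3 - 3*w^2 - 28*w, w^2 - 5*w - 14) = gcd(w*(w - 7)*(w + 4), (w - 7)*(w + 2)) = w - 7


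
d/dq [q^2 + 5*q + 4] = 2*q + 5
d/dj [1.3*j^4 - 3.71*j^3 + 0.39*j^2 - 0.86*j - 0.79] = 5.2*j^3 - 11.13*j^2 + 0.78*j - 0.86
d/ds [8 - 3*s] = -3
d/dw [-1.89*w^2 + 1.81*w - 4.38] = 1.81 - 3.78*w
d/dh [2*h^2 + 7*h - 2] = 4*h + 7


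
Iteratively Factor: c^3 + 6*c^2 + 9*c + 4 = (c + 4)*(c^2 + 2*c + 1) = (c + 1)*(c + 4)*(c + 1)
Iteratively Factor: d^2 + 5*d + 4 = (d + 1)*(d + 4)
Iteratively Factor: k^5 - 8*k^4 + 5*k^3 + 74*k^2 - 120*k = (k + 3)*(k^4 - 11*k^3 + 38*k^2 - 40*k) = (k - 4)*(k + 3)*(k^3 - 7*k^2 + 10*k) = k*(k - 4)*(k + 3)*(k^2 - 7*k + 10) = k*(k - 5)*(k - 4)*(k + 3)*(k - 2)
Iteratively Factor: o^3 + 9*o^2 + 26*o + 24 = (o + 2)*(o^2 + 7*o + 12) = (o + 2)*(o + 4)*(o + 3)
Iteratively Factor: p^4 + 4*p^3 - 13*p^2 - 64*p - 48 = (p + 3)*(p^3 + p^2 - 16*p - 16) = (p + 3)*(p + 4)*(p^2 - 3*p - 4) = (p - 4)*(p + 3)*(p + 4)*(p + 1)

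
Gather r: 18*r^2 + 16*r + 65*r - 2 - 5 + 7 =18*r^2 + 81*r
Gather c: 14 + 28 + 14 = 56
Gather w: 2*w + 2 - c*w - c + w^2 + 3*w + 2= -c + w^2 + w*(5 - c) + 4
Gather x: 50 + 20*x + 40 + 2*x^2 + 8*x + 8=2*x^2 + 28*x + 98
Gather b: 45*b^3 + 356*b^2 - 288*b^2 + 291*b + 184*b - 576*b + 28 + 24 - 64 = 45*b^3 + 68*b^2 - 101*b - 12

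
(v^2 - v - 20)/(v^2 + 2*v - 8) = (v - 5)/(v - 2)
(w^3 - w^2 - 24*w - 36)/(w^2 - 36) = (w^2 + 5*w + 6)/(w + 6)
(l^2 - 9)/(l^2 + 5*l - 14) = (l^2 - 9)/(l^2 + 5*l - 14)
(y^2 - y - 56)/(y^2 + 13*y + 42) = (y - 8)/(y + 6)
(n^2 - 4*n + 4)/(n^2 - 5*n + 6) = (n - 2)/(n - 3)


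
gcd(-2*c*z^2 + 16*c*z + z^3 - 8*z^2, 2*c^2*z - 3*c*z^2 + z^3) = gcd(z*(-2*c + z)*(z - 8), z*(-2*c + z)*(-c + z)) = -2*c*z + z^2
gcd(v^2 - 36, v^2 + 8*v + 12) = v + 6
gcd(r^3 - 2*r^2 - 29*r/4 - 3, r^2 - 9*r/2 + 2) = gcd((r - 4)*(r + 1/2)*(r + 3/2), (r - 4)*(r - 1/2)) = r - 4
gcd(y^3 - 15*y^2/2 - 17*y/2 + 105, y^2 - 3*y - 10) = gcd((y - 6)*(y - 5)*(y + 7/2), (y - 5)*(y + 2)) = y - 5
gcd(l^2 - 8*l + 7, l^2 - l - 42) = l - 7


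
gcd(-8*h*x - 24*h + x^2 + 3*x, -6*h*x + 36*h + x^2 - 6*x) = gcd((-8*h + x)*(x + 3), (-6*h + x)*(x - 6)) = 1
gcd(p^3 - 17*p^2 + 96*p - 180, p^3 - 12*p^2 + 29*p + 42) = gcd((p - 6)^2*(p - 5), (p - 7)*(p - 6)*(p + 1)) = p - 6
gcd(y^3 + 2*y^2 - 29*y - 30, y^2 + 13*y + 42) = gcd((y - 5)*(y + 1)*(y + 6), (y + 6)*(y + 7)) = y + 6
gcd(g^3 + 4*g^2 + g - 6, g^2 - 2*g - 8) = g + 2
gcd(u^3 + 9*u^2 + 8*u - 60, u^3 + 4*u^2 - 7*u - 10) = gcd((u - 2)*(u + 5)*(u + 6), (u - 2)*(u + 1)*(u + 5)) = u^2 + 3*u - 10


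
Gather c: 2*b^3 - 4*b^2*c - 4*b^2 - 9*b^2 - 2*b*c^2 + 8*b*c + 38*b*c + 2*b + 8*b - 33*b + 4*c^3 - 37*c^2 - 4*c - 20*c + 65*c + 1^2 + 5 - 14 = 2*b^3 - 13*b^2 - 23*b + 4*c^3 + c^2*(-2*b - 37) + c*(-4*b^2 + 46*b + 41) - 8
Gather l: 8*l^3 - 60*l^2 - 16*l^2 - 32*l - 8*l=8*l^3 - 76*l^2 - 40*l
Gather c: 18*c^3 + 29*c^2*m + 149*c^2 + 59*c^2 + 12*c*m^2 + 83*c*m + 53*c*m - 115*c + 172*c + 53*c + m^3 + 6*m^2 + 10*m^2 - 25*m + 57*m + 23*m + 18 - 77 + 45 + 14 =18*c^3 + c^2*(29*m + 208) + c*(12*m^2 + 136*m + 110) + m^3 + 16*m^2 + 55*m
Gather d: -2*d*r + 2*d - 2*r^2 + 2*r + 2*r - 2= d*(2 - 2*r) - 2*r^2 + 4*r - 2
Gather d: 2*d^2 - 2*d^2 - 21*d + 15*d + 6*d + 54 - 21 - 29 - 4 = 0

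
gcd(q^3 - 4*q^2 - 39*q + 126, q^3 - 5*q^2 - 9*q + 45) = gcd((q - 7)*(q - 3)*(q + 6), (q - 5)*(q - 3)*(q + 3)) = q - 3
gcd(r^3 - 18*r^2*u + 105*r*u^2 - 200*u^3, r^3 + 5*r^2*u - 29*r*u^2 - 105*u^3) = r - 5*u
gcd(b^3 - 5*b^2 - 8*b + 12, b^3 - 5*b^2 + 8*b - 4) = b - 1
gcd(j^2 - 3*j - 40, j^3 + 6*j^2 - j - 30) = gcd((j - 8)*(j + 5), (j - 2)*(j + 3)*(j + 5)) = j + 5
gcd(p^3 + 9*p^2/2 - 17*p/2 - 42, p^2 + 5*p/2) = 1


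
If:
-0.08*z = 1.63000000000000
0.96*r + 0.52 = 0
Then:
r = -0.54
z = -20.38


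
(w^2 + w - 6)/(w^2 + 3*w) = (w - 2)/w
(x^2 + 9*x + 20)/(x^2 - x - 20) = (x + 5)/(x - 5)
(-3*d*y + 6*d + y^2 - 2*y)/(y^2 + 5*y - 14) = (-3*d + y)/(y + 7)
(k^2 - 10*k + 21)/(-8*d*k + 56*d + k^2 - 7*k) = (3 - k)/(8*d - k)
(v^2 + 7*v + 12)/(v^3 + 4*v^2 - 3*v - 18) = (v + 4)/(v^2 + v - 6)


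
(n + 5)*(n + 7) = n^2 + 12*n + 35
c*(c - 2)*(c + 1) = c^3 - c^2 - 2*c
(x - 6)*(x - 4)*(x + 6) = x^3 - 4*x^2 - 36*x + 144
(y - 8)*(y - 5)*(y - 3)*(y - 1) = y^4 - 17*y^3 + 95*y^2 - 199*y + 120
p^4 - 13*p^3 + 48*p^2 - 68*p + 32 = (p - 8)*(p - 2)^2*(p - 1)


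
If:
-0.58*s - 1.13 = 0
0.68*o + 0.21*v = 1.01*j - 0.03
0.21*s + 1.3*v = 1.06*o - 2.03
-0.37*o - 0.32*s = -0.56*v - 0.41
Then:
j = -3.49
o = -3.87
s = -1.95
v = -4.40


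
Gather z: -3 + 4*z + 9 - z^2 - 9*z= -z^2 - 5*z + 6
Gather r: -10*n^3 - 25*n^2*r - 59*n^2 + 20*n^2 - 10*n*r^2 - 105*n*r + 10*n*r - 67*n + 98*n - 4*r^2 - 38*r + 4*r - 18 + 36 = -10*n^3 - 39*n^2 + 31*n + r^2*(-10*n - 4) + r*(-25*n^2 - 95*n - 34) + 18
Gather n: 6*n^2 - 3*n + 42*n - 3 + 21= 6*n^2 + 39*n + 18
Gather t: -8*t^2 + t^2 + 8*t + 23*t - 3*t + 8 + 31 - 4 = -7*t^2 + 28*t + 35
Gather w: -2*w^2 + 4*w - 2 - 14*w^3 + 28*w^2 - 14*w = -14*w^3 + 26*w^2 - 10*w - 2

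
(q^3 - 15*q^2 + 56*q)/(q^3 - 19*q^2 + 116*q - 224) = q/(q - 4)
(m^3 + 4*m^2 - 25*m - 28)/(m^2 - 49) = (m^2 - 3*m - 4)/(m - 7)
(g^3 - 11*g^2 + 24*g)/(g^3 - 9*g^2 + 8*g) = (g - 3)/(g - 1)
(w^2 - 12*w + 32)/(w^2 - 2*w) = (w^2 - 12*w + 32)/(w*(w - 2))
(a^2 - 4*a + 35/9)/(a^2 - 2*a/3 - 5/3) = (a - 7/3)/(a + 1)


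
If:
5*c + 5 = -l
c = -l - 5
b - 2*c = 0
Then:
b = 0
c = 0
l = -5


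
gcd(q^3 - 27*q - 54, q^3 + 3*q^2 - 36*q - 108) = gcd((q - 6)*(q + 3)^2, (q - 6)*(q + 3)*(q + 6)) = q^2 - 3*q - 18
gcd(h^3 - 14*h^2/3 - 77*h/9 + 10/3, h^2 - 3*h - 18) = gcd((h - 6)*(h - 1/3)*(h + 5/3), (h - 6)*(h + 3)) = h - 6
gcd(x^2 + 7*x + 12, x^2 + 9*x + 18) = x + 3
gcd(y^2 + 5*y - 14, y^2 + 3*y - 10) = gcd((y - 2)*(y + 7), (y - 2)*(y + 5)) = y - 2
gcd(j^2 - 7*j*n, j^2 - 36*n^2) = 1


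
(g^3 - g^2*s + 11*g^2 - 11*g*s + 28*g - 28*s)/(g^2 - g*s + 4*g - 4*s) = g + 7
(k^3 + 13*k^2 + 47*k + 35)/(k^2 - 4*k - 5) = (k^2 + 12*k + 35)/(k - 5)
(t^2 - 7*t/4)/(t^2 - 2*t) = (t - 7/4)/(t - 2)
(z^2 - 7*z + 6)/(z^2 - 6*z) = (z - 1)/z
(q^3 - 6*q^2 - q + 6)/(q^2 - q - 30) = (q^2 - 1)/(q + 5)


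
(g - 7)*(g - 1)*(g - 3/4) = g^3 - 35*g^2/4 + 13*g - 21/4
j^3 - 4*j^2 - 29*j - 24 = (j - 8)*(j + 1)*(j + 3)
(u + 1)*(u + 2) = u^2 + 3*u + 2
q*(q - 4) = q^2 - 4*q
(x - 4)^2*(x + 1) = x^3 - 7*x^2 + 8*x + 16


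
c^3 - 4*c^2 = c^2*(c - 4)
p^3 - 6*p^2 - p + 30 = (p - 5)*(p - 3)*(p + 2)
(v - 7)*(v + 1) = v^2 - 6*v - 7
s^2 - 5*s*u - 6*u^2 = (s - 6*u)*(s + u)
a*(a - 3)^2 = a^3 - 6*a^2 + 9*a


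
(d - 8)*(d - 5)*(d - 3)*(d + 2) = d^4 - 14*d^3 + 47*d^2 + 38*d - 240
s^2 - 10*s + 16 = (s - 8)*(s - 2)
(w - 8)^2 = w^2 - 16*w + 64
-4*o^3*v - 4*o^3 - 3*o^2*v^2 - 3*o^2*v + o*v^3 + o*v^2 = (-4*o + v)*(o + v)*(o*v + o)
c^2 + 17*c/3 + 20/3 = (c + 5/3)*(c + 4)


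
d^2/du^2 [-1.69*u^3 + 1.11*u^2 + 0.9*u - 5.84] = 2.22 - 10.14*u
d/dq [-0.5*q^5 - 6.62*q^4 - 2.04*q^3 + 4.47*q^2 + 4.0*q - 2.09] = -2.5*q^4 - 26.48*q^3 - 6.12*q^2 + 8.94*q + 4.0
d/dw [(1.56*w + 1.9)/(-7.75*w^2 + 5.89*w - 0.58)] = (12.09*w^2 + 29.45*w - 12.0958)/(60.0625*w^4 - 91.295*w^3 + 43.6821*w^2 - 6.8324*w + 0.3364)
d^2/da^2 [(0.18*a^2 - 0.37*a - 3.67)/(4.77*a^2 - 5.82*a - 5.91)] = (-6.843042*a^3 - 470.572902*a^2 + 548.722674*a - 417.51585)/(108.531333*a^6 - 397.265634*a^5 + 81.3051270000001*a^4 + 787.281876*a^3 - 100.736541*a^2 - 609.844626*a - 206.425071)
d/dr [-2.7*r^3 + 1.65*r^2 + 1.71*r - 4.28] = -8.1*r^2 + 3.3*r + 1.71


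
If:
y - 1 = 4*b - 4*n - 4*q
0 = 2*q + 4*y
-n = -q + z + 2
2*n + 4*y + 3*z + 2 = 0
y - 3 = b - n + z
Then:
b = -118/11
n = -82/11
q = -38/11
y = 19/11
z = 2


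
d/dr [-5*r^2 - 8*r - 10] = -10*r - 8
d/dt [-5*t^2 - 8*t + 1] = -10*t - 8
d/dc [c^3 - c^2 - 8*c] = 3*c^2 - 2*c - 8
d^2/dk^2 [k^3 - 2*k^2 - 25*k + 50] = 6*k - 4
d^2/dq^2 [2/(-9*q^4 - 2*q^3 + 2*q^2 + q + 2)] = 4*(2*(27*q^2 + 3*q - 1)*(-9*q^4 - 2*q^3 + 2*q^2 + q + 2) + (36*q^3 + 6*q^2 - 4*q - 1)^2)/(-9*q^4 - 2*q^3 + 2*q^2 + q + 2)^3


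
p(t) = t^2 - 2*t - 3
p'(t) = 2*t - 2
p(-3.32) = 14.66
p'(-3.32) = -8.64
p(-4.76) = 29.18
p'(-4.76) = -11.52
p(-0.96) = -0.16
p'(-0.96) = -3.92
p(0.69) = -3.90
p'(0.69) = -0.62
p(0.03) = -3.06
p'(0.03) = -1.94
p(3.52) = 2.35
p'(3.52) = 5.04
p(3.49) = 2.20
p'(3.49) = 4.98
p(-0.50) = -1.75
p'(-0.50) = -3.00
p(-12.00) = 165.00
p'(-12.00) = -26.00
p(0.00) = -3.00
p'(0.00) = -2.00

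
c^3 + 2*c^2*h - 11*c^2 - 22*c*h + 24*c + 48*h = (c - 8)*(c - 3)*(c + 2*h)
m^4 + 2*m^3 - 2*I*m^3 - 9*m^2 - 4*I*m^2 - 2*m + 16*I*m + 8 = (m - 2)*(m + 4)*(m - I)^2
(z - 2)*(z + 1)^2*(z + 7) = z^4 + 7*z^3 - 3*z^2 - 23*z - 14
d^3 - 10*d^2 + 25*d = d*(d - 5)^2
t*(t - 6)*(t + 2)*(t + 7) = t^4 + 3*t^3 - 40*t^2 - 84*t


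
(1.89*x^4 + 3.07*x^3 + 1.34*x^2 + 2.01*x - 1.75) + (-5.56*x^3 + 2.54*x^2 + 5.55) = 1.89*x^4 - 2.49*x^3 + 3.88*x^2 + 2.01*x + 3.8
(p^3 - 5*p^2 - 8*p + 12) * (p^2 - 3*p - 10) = p^5 - 8*p^4 - 3*p^3 + 86*p^2 + 44*p - 120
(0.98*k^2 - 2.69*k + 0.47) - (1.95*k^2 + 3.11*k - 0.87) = -0.97*k^2 - 5.8*k + 1.34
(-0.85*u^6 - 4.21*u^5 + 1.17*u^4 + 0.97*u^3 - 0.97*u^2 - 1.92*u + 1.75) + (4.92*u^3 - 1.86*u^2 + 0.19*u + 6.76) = -0.85*u^6 - 4.21*u^5 + 1.17*u^4 + 5.89*u^3 - 2.83*u^2 - 1.73*u + 8.51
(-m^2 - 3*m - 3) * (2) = -2*m^2 - 6*m - 6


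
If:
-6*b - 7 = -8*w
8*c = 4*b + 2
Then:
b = 4*w/3 - 7/6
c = 2*w/3 - 1/3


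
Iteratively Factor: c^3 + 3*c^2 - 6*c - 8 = (c - 2)*(c^2 + 5*c + 4) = (c - 2)*(c + 1)*(c + 4)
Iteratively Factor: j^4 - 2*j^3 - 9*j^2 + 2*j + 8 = (j - 4)*(j^3 + 2*j^2 - j - 2) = (j - 4)*(j + 2)*(j^2 - 1) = (j - 4)*(j + 1)*(j + 2)*(j - 1)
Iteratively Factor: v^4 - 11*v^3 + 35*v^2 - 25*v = (v - 5)*(v^3 - 6*v^2 + 5*v) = (v - 5)*(v - 1)*(v^2 - 5*v) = (v - 5)^2*(v - 1)*(v)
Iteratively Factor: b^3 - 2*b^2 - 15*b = (b - 5)*(b^2 + 3*b) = (b - 5)*(b + 3)*(b)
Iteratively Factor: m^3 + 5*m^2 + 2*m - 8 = (m - 1)*(m^2 + 6*m + 8) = (m - 1)*(m + 4)*(m + 2)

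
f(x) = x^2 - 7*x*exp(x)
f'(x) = -7*x*exp(x) + 2*x - 7*exp(x)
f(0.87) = -13.78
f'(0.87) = -29.50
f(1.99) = -97.95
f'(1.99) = -149.13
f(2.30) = -155.29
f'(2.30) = -225.80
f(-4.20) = 18.08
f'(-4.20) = -8.06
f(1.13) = -23.21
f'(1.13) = -43.90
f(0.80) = -11.82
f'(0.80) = -26.44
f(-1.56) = 4.73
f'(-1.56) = -2.30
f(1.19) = -25.97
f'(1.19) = -48.01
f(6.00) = -16908.01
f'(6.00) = -19756.01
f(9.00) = -510413.29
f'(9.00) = -567197.87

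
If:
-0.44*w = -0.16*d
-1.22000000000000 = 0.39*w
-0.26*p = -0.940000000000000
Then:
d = -8.60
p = 3.62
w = -3.13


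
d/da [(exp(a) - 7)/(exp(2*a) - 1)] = (-2*(exp(a) - 7)*exp(a) + exp(2*a) - 1)*exp(a)/(1 - exp(2*a))^2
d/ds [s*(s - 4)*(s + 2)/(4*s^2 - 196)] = (s^4 - 139*s^2 + 196*s + 392)/(4*(s^4 - 98*s^2 + 2401))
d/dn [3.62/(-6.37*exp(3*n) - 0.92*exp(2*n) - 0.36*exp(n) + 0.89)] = (69.1782*exp(2*n) + 6.6608*exp(n) + 1.3032)*exp(n)/(6.37*exp(3*n) + 0.92*exp(2*n) + 0.36*exp(n) - 0.89)^2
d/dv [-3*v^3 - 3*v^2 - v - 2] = -9*v^2 - 6*v - 1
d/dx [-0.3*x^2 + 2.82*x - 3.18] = 2.82 - 0.6*x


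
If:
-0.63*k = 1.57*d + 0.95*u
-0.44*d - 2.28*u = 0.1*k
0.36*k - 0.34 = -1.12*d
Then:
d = 1.25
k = -2.95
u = -0.11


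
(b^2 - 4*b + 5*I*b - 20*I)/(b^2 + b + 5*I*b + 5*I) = (b - 4)/(b + 1)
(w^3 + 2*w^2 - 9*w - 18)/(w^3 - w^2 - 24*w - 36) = (w - 3)/(w - 6)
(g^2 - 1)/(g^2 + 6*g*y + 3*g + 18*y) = (g^2 - 1)/(g^2 + 6*g*y + 3*g + 18*y)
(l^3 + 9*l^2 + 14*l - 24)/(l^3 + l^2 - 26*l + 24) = (l + 4)/(l - 4)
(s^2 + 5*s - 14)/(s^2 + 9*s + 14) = (s - 2)/(s + 2)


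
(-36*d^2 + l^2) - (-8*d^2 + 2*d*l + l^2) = -28*d^2 - 2*d*l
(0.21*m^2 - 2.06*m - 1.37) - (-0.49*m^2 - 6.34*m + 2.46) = 0.7*m^2 + 4.28*m - 3.83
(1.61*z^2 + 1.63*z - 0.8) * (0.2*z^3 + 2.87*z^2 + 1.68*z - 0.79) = 0.322*z^5 + 4.9467*z^4 + 7.2229*z^3 - 0.829500000000001*z^2 - 2.6317*z + 0.632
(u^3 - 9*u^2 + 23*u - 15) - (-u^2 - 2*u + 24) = u^3 - 8*u^2 + 25*u - 39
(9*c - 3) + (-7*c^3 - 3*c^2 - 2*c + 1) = -7*c^3 - 3*c^2 + 7*c - 2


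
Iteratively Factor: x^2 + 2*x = (x)*(x + 2)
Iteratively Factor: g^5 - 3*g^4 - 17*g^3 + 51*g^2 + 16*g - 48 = (g - 1)*(g^4 - 2*g^3 - 19*g^2 + 32*g + 48) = (g - 1)*(g + 1)*(g^3 - 3*g^2 - 16*g + 48) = (g - 4)*(g - 1)*(g + 1)*(g^2 + g - 12) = (g - 4)*(g - 1)*(g + 1)*(g + 4)*(g - 3)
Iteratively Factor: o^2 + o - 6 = (o - 2)*(o + 3)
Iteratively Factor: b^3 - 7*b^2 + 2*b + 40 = (b - 4)*(b^2 - 3*b - 10) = (b - 4)*(b + 2)*(b - 5)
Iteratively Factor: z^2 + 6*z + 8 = (z + 4)*(z + 2)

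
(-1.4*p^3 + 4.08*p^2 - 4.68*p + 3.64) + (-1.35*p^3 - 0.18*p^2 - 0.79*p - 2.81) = -2.75*p^3 + 3.9*p^2 - 5.47*p + 0.83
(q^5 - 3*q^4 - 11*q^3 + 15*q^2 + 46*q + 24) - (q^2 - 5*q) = q^5 - 3*q^4 - 11*q^3 + 14*q^2 + 51*q + 24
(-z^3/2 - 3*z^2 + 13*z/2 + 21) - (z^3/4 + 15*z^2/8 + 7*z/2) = -3*z^3/4 - 39*z^2/8 + 3*z + 21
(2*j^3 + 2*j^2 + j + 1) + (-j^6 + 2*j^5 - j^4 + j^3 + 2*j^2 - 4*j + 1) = -j^6 + 2*j^5 - j^4 + 3*j^3 + 4*j^2 - 3*j + 2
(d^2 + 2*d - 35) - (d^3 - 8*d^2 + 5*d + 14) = -d^3 + 9*d^2 - 3*d - 49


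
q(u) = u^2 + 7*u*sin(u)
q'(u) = 7*u*cos(u) + 2*u + 7*sin(u)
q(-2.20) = 17.29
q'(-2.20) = -1.00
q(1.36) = 11.16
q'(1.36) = 11.56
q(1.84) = 15.80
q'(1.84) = 7.00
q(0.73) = 3.94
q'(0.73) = 9.94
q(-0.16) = 0.20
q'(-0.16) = -2.54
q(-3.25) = 8.10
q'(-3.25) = 16.87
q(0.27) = 0.58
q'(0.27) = 4.23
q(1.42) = 11.84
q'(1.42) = 11.25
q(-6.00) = 24.26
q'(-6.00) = -50.37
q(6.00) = 24.26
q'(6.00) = 50.37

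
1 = 1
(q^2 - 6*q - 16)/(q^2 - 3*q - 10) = (q - 8)/(q - 5)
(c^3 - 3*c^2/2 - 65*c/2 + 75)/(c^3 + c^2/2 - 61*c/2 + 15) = (2*c - 5)/(2*c - 1)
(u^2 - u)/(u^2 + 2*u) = (u - 1)/(u + 2)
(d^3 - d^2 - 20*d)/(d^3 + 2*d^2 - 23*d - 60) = d/(d + 3)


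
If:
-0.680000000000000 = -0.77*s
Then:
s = 0.88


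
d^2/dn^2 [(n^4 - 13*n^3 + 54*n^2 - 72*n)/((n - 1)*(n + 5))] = 2*(n^6 + 12*n^5 + 33*n^4 - 721*n^3 + 1740*n^2 - 2055*n - 90)/(n^6 + 12*n^5 + 33*n^4 - 56*n^3 - 165*n^2 + 300*n - 125)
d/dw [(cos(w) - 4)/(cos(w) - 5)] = sin(w)/(cos(w) - 5)^2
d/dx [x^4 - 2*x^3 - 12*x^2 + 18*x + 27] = 4*x^3 - 6*x^2 - 24*x + 18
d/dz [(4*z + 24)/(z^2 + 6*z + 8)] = 4*(z^2 + 6*z - 2*(z + 3)*(z + 6) + 8)/(z^2 + 6*z + 8)^2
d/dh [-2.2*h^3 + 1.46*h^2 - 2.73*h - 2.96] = -6.6*h^2 + 2.92*h - 2.73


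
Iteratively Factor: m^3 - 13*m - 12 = (m + 1)*(m^2 - m - 12) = (m + 1)*(m + 3)*(m - 4)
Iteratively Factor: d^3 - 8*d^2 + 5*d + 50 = (d + 2)*(d^2 - 10*d + 25) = (d - 5)*(d + 2)*(d - 5)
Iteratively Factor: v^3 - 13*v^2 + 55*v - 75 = (v - 5)*(v^2 - 8*v + 15) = (v - 5)^2*(v - 3)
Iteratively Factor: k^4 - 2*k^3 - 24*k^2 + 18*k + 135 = (k + 3)*(k^3 - 5*k^2 - 9*k + 45) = (k + 3)^2*(k^2 - 8*k + 15) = (k - 5)*(k + 3)^2*(k - 3)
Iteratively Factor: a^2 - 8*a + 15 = (a - 5)*(a - 3)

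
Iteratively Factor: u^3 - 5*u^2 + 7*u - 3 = (u - 1)*(u^2 - 4*u + 3) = (u - 1)^2*(u - 3)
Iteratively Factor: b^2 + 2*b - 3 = (b - 1)*(b + 3)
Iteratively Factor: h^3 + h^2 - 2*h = (h + 2)*(h^2 - h) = h*(h + 2)*(h - 1)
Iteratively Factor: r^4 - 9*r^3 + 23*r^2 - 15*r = (r - 3)*(r^3 - 6*r^2 + 5*r) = r*(r - 3)*(r^2 - 6*r + 5) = r*(r - 5)*(r - 3)*(r - 1)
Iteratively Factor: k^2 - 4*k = (k - 4)*(k)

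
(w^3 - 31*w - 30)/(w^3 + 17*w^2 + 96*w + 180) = (w^2 - 5*w - 6)/(w^2 + 12*w + 36)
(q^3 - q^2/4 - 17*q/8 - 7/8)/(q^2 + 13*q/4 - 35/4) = (2*q^2 + 3*q + 1)/(2*(q + 5))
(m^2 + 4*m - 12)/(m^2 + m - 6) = (m + 6)/(m + 3)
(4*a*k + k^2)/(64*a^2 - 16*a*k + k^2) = k*(4*a + k)/(64*a^2 - 16*a*k + k^2)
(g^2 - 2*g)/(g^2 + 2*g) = (g - 2)/(g + 2)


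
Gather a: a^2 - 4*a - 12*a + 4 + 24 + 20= a^2 - 16*a + 48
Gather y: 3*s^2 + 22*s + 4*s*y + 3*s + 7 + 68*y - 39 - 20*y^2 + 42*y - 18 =3*s^2 + 25*s - 20*y^2 + y*(4*s + 110) - 50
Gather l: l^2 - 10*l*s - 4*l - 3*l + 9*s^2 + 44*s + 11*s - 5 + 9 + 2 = l^2 + l*(-10*s - 7) + 9*s^2 + 55*s + 6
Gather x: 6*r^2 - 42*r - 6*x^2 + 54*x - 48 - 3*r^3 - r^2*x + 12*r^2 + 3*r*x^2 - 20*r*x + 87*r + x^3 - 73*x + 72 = -3*r^3 + 18*r^2 + 45*r + x^3 + x^2*(3*r - 6) + x*(-r^2 - 20*r - 19) + 24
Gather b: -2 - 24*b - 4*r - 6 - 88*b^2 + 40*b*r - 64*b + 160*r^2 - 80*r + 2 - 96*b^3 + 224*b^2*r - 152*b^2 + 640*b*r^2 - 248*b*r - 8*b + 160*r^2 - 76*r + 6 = -96*b^3 + b^2*(224*r - 240) + b*(640*r^2 - 208*r - 96) + 320*r^2 - 160*r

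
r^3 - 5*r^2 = r^2*(r - 5)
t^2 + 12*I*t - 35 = (t + 5*I)*(t + 7*I)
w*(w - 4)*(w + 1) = w^3 - 3*w^2 - 4*w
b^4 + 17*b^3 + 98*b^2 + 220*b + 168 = (b + 2)^2*(b + 6)*(b + 7)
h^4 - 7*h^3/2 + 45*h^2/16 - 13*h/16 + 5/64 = (h - 5/2)*(h - 1/2)*(h - 1/4)^2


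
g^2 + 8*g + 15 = (g + 3)*(g + 5)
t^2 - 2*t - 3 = (t - 3)*(t + 1)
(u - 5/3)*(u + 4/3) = u^2 - u/3 - 20/9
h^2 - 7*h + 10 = (h - 5)*(h - 2)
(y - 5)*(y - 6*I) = y^2 - 5*y - 6*I*y + 30*I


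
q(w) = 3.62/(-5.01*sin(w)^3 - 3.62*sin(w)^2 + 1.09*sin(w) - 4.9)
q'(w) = 3.62*(15.03*sin(w)^2*cos(w) + 7.24*sin(w)*cos(w) - 1.09*cos(w))/(-5.01*sin(w)^3 - 3.62*sin(w)^2 + 1.09*sin(w) - 4.9)^2 = (54.4086*sin(w)^2 + 26.2088*sin(w) - 3.9458)*cos(w)/(5.01*sin(w)^3 + 3.62*sin(w)^2 - 1.09*sin(w) + 4.9)^2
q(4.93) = -0.76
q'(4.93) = 0.21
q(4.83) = -0.78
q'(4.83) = 0.13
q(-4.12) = -0.39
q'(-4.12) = -0.35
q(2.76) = -0.69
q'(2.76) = -0.45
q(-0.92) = -0.65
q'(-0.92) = 0.19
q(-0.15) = -0.71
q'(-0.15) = -0.25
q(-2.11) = -0.68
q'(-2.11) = -0.25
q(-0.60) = -0.63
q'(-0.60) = -0.03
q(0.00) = -0.74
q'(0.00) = -0.16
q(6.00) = -0.67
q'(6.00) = -0.23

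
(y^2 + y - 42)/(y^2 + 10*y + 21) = (y - 6)/(y + 3)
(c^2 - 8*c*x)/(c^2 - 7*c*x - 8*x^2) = c/(c + x)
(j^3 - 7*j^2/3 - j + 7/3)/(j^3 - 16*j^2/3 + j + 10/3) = (3*j^2 - 4*j - 7)/(3*j^2 - 13*j - 10)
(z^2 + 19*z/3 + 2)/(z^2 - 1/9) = 3*(z + 6)/(3*z - 1)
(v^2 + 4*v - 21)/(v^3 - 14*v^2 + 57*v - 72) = (v + 7)/(v^2 - 11*v + 24)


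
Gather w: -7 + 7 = 0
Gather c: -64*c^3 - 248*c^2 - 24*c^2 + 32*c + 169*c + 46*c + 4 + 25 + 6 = -64*c^3 - 272*c^2 + 247*c + 35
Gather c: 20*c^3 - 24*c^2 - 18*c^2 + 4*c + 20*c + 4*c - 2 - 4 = 20*c^3 - 42*c^2 + 28*c - 6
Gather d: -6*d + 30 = 30 - 6*d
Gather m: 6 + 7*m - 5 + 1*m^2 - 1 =m^2 + 7*m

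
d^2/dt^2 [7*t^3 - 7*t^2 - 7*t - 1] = 42*t - 14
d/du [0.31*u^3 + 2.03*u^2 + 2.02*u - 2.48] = 0.93*u^2 + 4.06*u + 2.02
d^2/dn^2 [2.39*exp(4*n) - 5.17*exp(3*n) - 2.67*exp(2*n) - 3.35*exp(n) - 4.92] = (38.24*exp(3*n) - 46.53*exp(2*n) - 10.68*exp(n) - 3.35)*exp(n)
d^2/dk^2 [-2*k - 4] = 0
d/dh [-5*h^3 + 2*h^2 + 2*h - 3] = -15*h^2 + 4*h + 2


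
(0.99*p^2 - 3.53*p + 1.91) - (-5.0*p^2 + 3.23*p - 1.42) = 5.99*p^2 - 6.76*p + 3.33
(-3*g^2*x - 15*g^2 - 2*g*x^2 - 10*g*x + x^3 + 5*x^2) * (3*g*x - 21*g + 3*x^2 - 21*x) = -9*g^3*x^2 + 18*g^3*x + 315*g^3 - 15*g^2*x^3 + 30*g^2*x^2 + 525*g^2*x - 3*g*x^4 + 6*g*x^3 + 105*g*x^2 + 3*x^5 - 6*x^4 - 105*x^3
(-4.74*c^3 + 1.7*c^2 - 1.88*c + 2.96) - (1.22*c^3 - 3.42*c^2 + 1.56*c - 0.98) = -5.96*c^3 + 5.12*c^2 - 3.44*c + 3.94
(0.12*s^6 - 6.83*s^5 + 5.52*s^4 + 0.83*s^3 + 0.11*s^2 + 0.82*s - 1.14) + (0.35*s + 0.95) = 0.12*s^6 - 6.83*s^5 + 5.52*s^4 + 0.83*s^3 + 0.11*s^2 + 1.17*s - 0.19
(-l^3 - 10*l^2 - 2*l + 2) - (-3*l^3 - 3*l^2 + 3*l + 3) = 2*l^3 - 7*l^2 - 5*l - 1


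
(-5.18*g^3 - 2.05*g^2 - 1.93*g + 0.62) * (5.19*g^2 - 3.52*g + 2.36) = -26.8842*g^5 + 7.5941*g^4 - 15.0255*g^3 + 5.1734*g^2 - 6.7372*g + 1.4632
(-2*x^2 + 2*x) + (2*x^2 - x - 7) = x - 7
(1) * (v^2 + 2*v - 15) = v^2 + 2*v - 15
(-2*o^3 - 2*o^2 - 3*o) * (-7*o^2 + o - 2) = 14*o^5 + 12*o^4 + 23*o^3 + o^2 + 6*o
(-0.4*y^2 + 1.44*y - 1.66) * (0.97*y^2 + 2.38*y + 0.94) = -0.388*y^4 + 0.4448*y^3 + 1.441*y^2 - 2.5972*y - 1.5604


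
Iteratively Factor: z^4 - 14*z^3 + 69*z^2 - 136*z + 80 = (z - 4)*(z^3 - 10*z^2 + 29*z - 20) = (z - 4)*(z - 1)*(z^2 - 9*z + 20) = (z - 4)^2*(z - 1)*(z - 5)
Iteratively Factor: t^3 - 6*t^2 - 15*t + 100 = (t - 5)*(t^2 - t - 20) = (t - 5)^2*(t + 4)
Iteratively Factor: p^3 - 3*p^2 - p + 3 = (p - 3)*(p^2 - 1) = (p - 3)*(p + 1)*(p - 1)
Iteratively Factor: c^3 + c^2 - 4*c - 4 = (c + 1)*(c^2 - 4) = (c - 2)*(c + 1)*(c + 2)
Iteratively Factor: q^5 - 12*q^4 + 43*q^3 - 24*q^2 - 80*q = (q)*(q^4 - 12*q^3 + 43*q^2 - 24*q - 80) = q*(q - 4)*(q^3 - 8*q^2 + 11*q + 20) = q*(q - 5)*(q - 4)*(q^2 - 3*q - 4) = q*(q - 5)*(q - 4)^2*(q + 1)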